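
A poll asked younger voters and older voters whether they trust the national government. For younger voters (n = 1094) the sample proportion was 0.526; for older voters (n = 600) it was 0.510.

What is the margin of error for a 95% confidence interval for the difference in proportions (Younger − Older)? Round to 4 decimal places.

0.0498

SE₁ = √(p̂₁(1−p̂₁)/n₁) = √(0.5260·0.4740/1094) = 0.01510; SE₂ = √(0.5100·0.4900/600) = 0.02041.
Independent samples: SE of the difference = √(SE₁² + SE₂²) = √(0.00022801 + 0.0004165681) = 0.02539.
z* for 95% confidence is 1.960, so the margin of error is 1.960 × 0.02539 = 0.04976.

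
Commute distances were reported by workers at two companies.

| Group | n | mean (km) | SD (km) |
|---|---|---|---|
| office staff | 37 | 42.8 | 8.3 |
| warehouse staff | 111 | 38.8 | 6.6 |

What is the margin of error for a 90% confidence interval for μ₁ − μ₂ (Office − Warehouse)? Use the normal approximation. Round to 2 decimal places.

Per-group SEs: s₁/√n₁ = 8.3/√37 = 1.3645, s₂/√n₂ = 6.6/√111 = 0.6264.
Unpooled SE of the difference: √(1.86186025 + 0.39237696) = 1.5014.
Margin of error = z* · SE = 1.645 × 1.5014 = 2.4698.

2.47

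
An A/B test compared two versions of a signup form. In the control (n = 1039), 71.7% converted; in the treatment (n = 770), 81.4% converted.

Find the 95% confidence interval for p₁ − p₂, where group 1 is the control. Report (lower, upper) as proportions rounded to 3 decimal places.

(-0.136, -0.058)

SE₁ = √(p̂₁(1−p̂₁)/n₁) = √(0.7170·0.2830/1039) = 0.01397; SE₂ = √(0.8140·0.1860/770) = 0.01402.
Independent samples: SE of the difference = √(SE₁² + SE₂²) = √(0.0001951609 + 0.0001965604) = 0.01979.
z* for 95% confidence is 1.960, so the margin of error is 1.960 × 0.01979 = 0.03879.
Point estimate p̂₁ − p̂₂ = 0.7170 − 0.8140 = -0.0970.
-0.0970 ± 0.03879 → (-0.136, -0.058).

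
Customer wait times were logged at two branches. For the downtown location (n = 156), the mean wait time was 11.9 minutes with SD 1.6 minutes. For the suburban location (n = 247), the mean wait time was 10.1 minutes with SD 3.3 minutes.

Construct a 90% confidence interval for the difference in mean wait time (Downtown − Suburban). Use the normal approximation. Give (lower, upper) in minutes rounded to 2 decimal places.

SE₁ = s₁/√n₁ = 1.6/√156 = 0.1281; SE₂ = 3.3/√247 = 0.2100.
Independent samples, unequal variances: SE_diff = √(SE₁² + SE₂²) = √(0.01640961 + 0.0441) = 0.2460.
z* = 1.645, so margin of error = 1.645 × 0.2460 = 0.4047.
Difference in means = 11.9 − 10.1 = 1.8000.
1.8000 ± 0.4047 → (1.40, 2.20).

(1.40, 2.20)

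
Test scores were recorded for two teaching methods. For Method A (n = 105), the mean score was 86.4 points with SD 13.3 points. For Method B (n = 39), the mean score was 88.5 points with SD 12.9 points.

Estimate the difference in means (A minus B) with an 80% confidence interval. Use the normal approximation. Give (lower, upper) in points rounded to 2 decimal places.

(-5.23, 1.03)

SE₁ = s₁/√n₁ = 13.3/√105 = 1.2979; SE₂ = 12.9/√39 = 2.0657.
Independent samples, unequal variances: SE_diff = √(SE₁² + SE₂²) = √(1.68454441 + 4.26711649) = 2.4396.
z* = 1.282, so margin of error = 1.282 × 2.4396 = 3.1276.
Difference in means = 86.4 − 88.5 = -2.1000.
-2.1000 ± 3.1276 → (-5.23, 1.03).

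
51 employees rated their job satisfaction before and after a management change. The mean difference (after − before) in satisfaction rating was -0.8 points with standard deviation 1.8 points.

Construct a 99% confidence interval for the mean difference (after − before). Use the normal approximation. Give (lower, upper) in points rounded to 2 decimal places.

This is a matched-pairs design, so SE = s_d/√n = 1.8/√51 = 0.2521.
Margin = 2.576 × 0.2521 = 0.6494; the interval is -0.8 ± 0.6494 = (-1.45, -0.15).

(-1.45, -0.15)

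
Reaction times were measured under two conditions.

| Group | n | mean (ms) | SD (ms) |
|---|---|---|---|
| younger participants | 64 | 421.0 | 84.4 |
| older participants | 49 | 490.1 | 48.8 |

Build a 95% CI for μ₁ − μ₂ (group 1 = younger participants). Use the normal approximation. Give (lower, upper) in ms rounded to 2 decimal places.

(-93.88, -44.32)

Per-group SEs: s₁/√n₁ = 84.4/√64 = 10.5500, s₂/√n₂ = 48.8/√49 = 6.9714.
Unpooled SE of the difference: √(111.3025 + 48.60041796) = 12.6453.
Margin of error = z* · SE = 1.960 × 12.6453 = 24.7848.
x̄₁ − x̄₂ = 421.0 − 490.1 = -69.1000.
CI: -69.1000 ± 24.7848 = (-93.88, -44.32).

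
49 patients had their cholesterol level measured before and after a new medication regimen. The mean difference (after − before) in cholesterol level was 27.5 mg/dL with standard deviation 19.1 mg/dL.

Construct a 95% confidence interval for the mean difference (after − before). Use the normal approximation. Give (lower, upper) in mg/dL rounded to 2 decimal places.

Paired design: SE = s_d/√n = 19.1/√49 = 2.7286.
z* = 1.960; margin of error = 1.960 × 2.7286 = 5.3481.
27.5 ± 5.3481 → (22.15, 32.85).

(22.15, 32.85)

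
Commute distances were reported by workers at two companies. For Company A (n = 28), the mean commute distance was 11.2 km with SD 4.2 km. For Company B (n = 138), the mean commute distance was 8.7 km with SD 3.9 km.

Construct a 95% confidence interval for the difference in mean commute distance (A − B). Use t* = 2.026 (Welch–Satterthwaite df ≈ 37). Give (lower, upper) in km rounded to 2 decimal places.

(0.76, 4.24)

Standard errors of each mean: 4.2/√28 = 0.7937 and 3.9/√138 = 0.3320.
SE(x̄₁ − x̄₂) = √(0.7937² + 0.3320²) = 0.8603 for independent samples with unequal variances.
With t* = 2.026, the margin is 2.026 × 0.8603 = 1.7430.
x̄₁ − x̄₂ = 11.2 − 8.7 = 2.5000; the interval is 2.5000 ± 1.7430 = (0.76, 4.24).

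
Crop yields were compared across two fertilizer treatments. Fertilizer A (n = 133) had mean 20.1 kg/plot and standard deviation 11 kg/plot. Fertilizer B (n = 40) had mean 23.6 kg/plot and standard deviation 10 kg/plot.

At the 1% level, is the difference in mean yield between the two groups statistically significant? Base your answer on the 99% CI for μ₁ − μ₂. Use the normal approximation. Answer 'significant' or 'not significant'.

Per-group SEs: s₁/√n₁ = 11/√133 = 0.9538, s₂/√n₂ = 10/√40 = 1.5811.
Unpooled SE of the difference: √(0.90973444 + 2.49987721) = 1.8465.
Margin of error = z* · SE = 2.576 × 1.8465 = 4.7566.
x̄₁ − x̄₂ = 20.1 − 23.6 = -3.5000.
CI: -3.5000 ± 4.7566 = (-8.2566, 1.2566).
The interval (-8.2566, 1.2566) contains 0, so the difference is not significant.

not significant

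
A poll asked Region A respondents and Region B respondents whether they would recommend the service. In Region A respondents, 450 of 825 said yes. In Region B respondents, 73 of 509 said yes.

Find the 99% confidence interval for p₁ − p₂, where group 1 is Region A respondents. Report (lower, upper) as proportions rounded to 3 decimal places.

(0.342, 0.462)

p̂₁ = 450/825 = 0.5455 and p̂₂ = 73/509 = 0.1434.
SE₁ = √(p̂₁(1−p̂₁)/n₁) = √(0.5455·0.4545/825) = 0.01734; SE₂ = √(0.1434·0.8566/509) = 0.01553.
Independent samples: SE of the difference = √(SE₁² + SE₂²) = √(0.0003006756 + 0.0002411809) = 0.02328.
z* for 99% confidence is 2.576, so the margin of error is 2.576 × 0.02328 = 0.05997.
Point estimate p̂₁ − p̂₂ = 0.5455 − 0.1434 = 0.4021.
0.4021 ± 0.05997 → (0.342, 0.462).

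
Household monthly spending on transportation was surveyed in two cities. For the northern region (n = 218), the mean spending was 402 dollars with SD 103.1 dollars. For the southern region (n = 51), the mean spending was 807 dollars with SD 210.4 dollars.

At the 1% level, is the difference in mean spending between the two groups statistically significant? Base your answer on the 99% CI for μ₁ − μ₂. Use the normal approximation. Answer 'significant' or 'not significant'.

Standard errors of each mean: 103.1/√218 = 6.9828 and 210.4/√51 = 29.4619.
SE(x̄₁ − x̄₂) = √(6.9828² + 29.4619²) = 30.2781 for independent samples with unequal variances.
With z* = 2.576, the margin is 2.576 × 30.2781 = 77.9964.
x̄₁ − x̄₂ = 402 − 807 = -405.0000; the interval is -405.0000 ± 77.9964 = (-482.9964, -327.0036).
The interval (-482.9964, -327.0036) does not contain 0, so the difference is significant.

significant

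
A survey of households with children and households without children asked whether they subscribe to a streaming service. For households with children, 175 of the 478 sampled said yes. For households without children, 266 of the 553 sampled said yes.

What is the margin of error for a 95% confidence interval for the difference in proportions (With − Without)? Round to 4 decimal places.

Sample proportions: 175/478 = 0.3661, 266/553 = 0.4810.
Each SE is √(p̂(1−p̂)/n): √(0.3661·0.6339/478) = 0.02203 and √(0.4810·0.5190/553) = 0.02125.
SE(p̂₁ − p̂₂) = √(SE₁² + SE₂²) = √(0.0004853209 + 0.0004515625) = 0.03061, since the two samples are independent.
At 95% confidence z* = 1.960; margin = 1.960 × 0.03061 = 0.06000.

0.0600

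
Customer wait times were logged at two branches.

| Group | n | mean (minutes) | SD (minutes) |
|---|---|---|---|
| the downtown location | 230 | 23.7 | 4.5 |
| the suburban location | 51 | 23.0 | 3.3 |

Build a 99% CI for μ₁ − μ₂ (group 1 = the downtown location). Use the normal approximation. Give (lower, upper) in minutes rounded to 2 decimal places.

(-0.71, 2.11)

SE₁ = s₁/√n₁ = 4.5/√230 = 0.2967; SE₂ = 3.3/√51 = 0.4621.
Independent samples, unequal variances: SE_diff = √(SE₁² + SE₂²) = √(0.08803089 + 0.21353641) = 0.5492.
z* = 2.576, so margin of error = 2.576 × 0.5492 = 1.4147.
Difference in means = 23.7 − 23.0 = 0.7000.
0.7000 ± 1.4147 → (-0.71, 2.11).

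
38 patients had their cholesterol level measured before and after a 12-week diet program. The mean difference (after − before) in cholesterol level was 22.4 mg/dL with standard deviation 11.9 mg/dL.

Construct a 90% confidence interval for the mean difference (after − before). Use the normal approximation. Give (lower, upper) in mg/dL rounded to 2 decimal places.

This is a matched-pairs design, so SE = s_d/√n = 11.9/√38 = 1.9304.
Margin = 1.645 × 1.9304 = 3.1755; the interval is 22.4 ± 3.1755 = (19.22, 25.58).

(19.22, 25.58)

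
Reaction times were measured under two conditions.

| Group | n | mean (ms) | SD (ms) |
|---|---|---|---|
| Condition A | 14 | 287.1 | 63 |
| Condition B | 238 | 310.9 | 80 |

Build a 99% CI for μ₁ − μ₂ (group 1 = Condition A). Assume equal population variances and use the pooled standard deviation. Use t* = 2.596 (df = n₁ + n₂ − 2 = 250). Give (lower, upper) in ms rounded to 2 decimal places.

(-80.35, 32.75)

s_p = √[((n₁−1)s₁² + (n₂−1)s₂²)/(n₁+n₂−2)] = √[(13·63² + 237·80²)/250] = 79.2060.
SE = 79.2060·√(1/14 + 1/238) = 21.7824.
With t* = 2.596, margin = 2.596 × 21.7824 = 56.5471.
x̄₁ − x̄₂ = 287.1 − 310.9 = -23.8000; interval -23.8000 ± 56.5471 = (-80.35, 32.75).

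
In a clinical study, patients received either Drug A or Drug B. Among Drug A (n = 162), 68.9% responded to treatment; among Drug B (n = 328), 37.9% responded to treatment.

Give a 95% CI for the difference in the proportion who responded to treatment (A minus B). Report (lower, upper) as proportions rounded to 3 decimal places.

(0.221, 0.399)

Each SE is √(p̂(1−p̂)/n): √(0.6890·0.3110/162) = 0.03637 and √(0.3790·0.6210/328) = 0.02679.
SE(p̂₁ − p̂₂) = √(SE₁² + SE₂²) = √(0.0013227769 + 0.0007177041) = 0.04517, since the two samples are independent.
At 95% confidence z* = 1.960; margin = 1.960 × 0.04517 = 0.08853.
The difference is 0.6890 − 0.3790 = 0.3100, so the interval is 0.3100 ± 0.08853 = (0.221, 0.399).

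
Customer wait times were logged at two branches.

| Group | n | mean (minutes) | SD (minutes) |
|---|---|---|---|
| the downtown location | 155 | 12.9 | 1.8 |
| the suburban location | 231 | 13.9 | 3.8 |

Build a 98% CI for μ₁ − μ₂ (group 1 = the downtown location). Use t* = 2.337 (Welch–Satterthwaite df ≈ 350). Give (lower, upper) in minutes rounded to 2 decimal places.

(-1.67, -0.33)

Standard errors of each mean: 1.8/√155 = 0.1446 and 3.8/√231 = 0.2500.
SE(x̄₁ − x̄₂) = √(0.1446² + 0.2500²) = 0.2888 for independent samples with unequal variances.
With t* = 2.337, the margin is 2.337 × 0.2888 = 0.6749.
x̄₁ − x̄₂ = 12.9 − 13.9 = -1.0000; the interval is -1.0000 ± 0.6749 = (-1.67, -0.33).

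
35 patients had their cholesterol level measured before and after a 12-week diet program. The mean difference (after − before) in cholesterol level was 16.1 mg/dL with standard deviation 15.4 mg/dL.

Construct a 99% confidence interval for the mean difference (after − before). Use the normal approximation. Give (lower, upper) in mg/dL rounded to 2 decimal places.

Paired design: SE = s_d/√n = 15.4/√35 = 2.6031.
z* = 2.576; margin of error = 2.576 × 2.6031 = 6.7056.
16.1 ± 6.7056 → (9.39, 22.81).

(9.39, 22.81)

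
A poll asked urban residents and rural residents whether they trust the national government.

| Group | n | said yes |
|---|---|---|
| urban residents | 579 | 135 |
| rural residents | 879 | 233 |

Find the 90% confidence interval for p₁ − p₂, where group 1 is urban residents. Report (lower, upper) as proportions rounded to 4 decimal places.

First, p̂₁ = 135/579 = 0.2332; p̂₂ = 233/879 = 0.2651.
The two standard errors are √(0.2332×0.7668/579) = 0.01757 and √(0.2651×0.7349/879) = 0.01489.
Because the samples are independent, SE_diff = √(0.01757² + 0.01489²) = 0.02303.
Using z* = 1.645 for 90%, ME = 1.645 × 0.02303 = 0.03788.
p̂₁ − p̂₂ = -0.0319; interval -0.0319 ± 0.03788 gives (-0.0698, 0.0060).

(-0.0698, 0.0060)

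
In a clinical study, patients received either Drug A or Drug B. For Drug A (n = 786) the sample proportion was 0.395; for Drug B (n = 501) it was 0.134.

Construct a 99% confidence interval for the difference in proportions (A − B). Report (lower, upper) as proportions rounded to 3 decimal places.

(0.201, 0.321)

SE₁ = √(p̂₁(1−p̂₁)/n₁) = √(0.3950·0.6050/786) = 0.01744; SE₂ = √(0.1340·0.8660/501) = 0.01522.
Independent samples: SE of the difference = √(SE₁² + SE₂²) = √(0.0003041536 + 0.0002316484) = 0.02315.
z* for 99% confidence is 2.576, so the margin of error is 2.576 × 0.02315 = 0.05963.
Point estimate p̂₁ − p̂₂ = 0.3950 − 0.1340 = 0.2610.
0.2610 ± 0.05963 → (0.201, 0.321).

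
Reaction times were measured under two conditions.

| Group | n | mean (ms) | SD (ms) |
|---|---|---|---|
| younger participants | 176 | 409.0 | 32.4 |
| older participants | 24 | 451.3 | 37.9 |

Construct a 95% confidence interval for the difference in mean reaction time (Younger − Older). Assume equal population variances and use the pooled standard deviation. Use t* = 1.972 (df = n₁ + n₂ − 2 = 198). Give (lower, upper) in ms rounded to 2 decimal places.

(-56.50, -28.10)

s_p = √[((n₁−1)s₁² + (n₂−1)s₂²)/(n₁+n₂−2)] = √[(175·32.4² + 23·37.9²)/198] = 33.0859.
SE = 33.0859·√(1/176 + 1/24) = 7.1994.
With t* = 1.972, margin = 1.972 × 7.1994 = 14.1972.
x̄₁ − x̄₂ = 409.0 − 451.3 = -42.3000; interval -42.3000 ± 14.1972 = (-56.50, -28.10).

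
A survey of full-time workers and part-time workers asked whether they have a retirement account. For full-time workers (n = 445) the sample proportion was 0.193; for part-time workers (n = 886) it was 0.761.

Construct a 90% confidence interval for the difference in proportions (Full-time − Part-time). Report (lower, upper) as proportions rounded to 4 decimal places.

SE₁ = √(p̂₁(1−p̂₁)/n₁) = √(0.1930·0.8070/445) = 0.01871; SE₂ = √(0.7610·0.2390/886) = 0.01433.
Independent samples: SE of the difference = √(SE₁² + SE₂²) = √(0.0003500641 + 0.0002053489) = 0.02357.
z* for 90% confidence is 1.645, so the margin of error is 1.645 × 0.02357 = 0.03877.
Point estimate p̂₁ − p̂₂ = 0.1930 − 0.7610 = -0.5680.
-0.5680 ± 0.03877 → (-0.6068, -0.5292).

(-0.6068, -0.5292)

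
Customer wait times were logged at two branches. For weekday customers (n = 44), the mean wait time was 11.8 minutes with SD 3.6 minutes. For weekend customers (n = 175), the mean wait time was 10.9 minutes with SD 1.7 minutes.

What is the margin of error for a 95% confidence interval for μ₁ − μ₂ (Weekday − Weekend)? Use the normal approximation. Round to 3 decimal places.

SE₁ = s₁/√n₁ = 3.6/√44 = 0.5427; SE₂ = 1.7/√175 = 0.1285.
Independent samples, unequal variances: SE_diff = √(SE₁² + SE₂²) = √(0.29452329 + 0.01651225) = 0.5577.
z* = 1.960, so margin of error = 1.960 × 0.5577 = 1.0931.

1.093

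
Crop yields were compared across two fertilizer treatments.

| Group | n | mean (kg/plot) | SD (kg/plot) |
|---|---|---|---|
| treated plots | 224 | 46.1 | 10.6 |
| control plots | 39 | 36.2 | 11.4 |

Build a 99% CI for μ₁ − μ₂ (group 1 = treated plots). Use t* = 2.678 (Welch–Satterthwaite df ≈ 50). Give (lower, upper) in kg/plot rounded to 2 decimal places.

(4.66, 15.14)

SE₁ = s₁/√n₁ = 10.6/√224 = 0.7082; SE₂ = 11.4/√39 = 1.8255.
Independent samples, unequal variances: SE_diff = √(SE₁² + SE₂²) = √(0.50154724 + 3.33245025) = 1.9581.
t* = 2.678, so margin of error = 2.678 × 1.9581 = 5.2438.
Difference in means = 46.1 − 36.2 = 9.9000.
9.9000 ± 5.2438 → (4.66, 15.14).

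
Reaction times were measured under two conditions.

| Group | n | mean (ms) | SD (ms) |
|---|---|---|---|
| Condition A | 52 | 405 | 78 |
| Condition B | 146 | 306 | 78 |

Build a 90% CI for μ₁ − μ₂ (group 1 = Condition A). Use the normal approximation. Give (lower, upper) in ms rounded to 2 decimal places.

(78.28, 119.72)

Per-group SEs: s₁/√n₁ = 78/√52 = 10.8167, s₂/√n₂ = 78/√146 = 6.4553.
Unpooled SE of the difference: √(117.00099889 + 41.67089809) = 12.5965.
Margin of error = z* · SE = 1.645 × 12.5965 = 20.7212.
x̄₁ − x̄₂ = 405 − 306 = 99.0000.
CI: 99.0000 ± 20.7212 = (78.28, 119.72).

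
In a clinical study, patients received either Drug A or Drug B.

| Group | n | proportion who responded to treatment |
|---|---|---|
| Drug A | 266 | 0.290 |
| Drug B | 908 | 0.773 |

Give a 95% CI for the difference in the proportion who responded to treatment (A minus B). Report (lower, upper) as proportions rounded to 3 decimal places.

(-0.544, -0.422)

SE₁ = √(p̂₁(1−p̂₁)/n₁) = √(0.2900·0.7100/266) = 0.02782; SE₂ = √(0.7730·0.2270/908) = 0.01390.
Independent samples: SE of the difference = √(SE₁² + SE₂²) = √(0.0007739524 + 0.00019321) = 0.03110.
z* for 95% confidence is 1.960, so the margin of error is 1.960 × 0.03110 = 0.06096.
Point estimate p̂₁ − p̂₂ = 0.2900 − 0.7730 = -0.4830.
-0.4830 ± 0.06096 → (-0.544, -0.422).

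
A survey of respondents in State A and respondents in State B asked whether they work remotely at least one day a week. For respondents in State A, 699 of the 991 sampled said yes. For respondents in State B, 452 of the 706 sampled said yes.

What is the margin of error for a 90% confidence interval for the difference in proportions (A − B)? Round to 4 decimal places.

First, p̂₁ = 699/991 = 0.7053; p̂₂ = 452/706 = 0.6402.
The two standard errors are √(0.7053×0.2947/991) = 0.01448 and √(0.6402×0.3598/706) = 0.01806.
Because the samples are independent, SE_diff = √(0.01448² + 0.01806²) = 0.02315.
Using z* = 1.645 for 90%, ME = 1.645 × 0.02315 = 0.03808.

0.0381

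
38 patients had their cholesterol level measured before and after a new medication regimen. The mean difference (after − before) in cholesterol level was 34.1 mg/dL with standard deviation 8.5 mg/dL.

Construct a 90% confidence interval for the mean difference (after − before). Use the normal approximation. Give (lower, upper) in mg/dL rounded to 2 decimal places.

Paired design: SE = s_d/√n = 8.5/√38 = 1.3789.
z* = 1.645; margin of error = 1.645 × 1.3789 = 2.2683.
34.1 ± 2.2683 → (31.83, 36.37).

(31.83, 36.37)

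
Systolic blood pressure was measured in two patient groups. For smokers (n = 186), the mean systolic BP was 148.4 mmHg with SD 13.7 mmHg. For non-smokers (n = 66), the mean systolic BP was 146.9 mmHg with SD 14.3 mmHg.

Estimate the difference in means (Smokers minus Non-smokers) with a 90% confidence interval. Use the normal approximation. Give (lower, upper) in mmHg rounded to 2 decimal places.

Standard errors of each mean: 13.7/√186 = 1.0045 and 14.3/√66 = 1.7602.
SE(x̄₁ − x̄₂) = √(1.0045² + 1.7602²) = 2.0267 for independent samples with unequal variances.
With z* = 1.645, the margin is 1.645 × 2.0267 = 3.3339.
x̄₁ − x̄₂ = 148.4 − 146.9 = 1.5000; the interval is 1.5000 ± 3.3339 = (-1.83, 4.83).

(-1.83, 4.83)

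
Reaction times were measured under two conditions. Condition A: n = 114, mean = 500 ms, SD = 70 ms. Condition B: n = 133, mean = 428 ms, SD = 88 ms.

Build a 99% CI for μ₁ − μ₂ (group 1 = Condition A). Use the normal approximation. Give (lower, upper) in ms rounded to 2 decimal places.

Standard errors of each mean: 70/√114 = 6.5561 and 88/√133 = 7.6306.
SE(x̄₁ − x̄₂) = √(6.5561² + 7.6306²) = 10.0602 for independent samples with unequal variances.
With z* = 2.576, the margin is 2.576 × 10.0602 = 25.9151.
x̄₁ − x̄₂ = 500 − 428 = 72.0000; the interval is 72.0000 ± 25.9151 = (46.08, 97.92).

(46.08, 97.92)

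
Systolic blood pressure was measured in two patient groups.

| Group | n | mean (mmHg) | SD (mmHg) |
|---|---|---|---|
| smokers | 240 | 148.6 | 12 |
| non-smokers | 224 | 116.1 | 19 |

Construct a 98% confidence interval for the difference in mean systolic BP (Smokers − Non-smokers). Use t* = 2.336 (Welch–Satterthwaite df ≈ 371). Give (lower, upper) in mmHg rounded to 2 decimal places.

(29.03, 35.97)

Per-group SEs: s₁/√n₁ = 12/√240 = 0.7746, s₂/√n₂ = 19/√224 = 1.2695.
Unpooled SE of the difference: √(0.60000516 + 1.61163025) = 1.4872.
Margin of error = t* · SE = 2.336 × 1.4872 = 3.4741.
x̄₁ − x̄₂ = 148.6 − 116.1 = 32.5000.
CI: 32.5000 ± 3.4741 = (29.03, 35.97).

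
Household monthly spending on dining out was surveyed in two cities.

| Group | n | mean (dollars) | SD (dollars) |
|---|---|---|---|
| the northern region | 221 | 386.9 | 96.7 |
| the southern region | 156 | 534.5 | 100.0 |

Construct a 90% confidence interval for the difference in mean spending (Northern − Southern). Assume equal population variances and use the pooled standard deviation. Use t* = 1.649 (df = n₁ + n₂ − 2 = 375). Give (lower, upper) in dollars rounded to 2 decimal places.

(-164.51, -130.69)

s_p = √[((n₁−1)s₁² + (n₂−1)s₂²)/(n₁+n₂−2)] = √[(220·96.7² + 155·100.0²)/375] = 98.0775.
SE = 98.0775·√(1/221 + 1/156) = 10.2561.
With t* = 1.649, margin = 1.649 × 10.2561 = 16.9123.
x̄₁ − x̄₂ = 386.9 − 534.5 = -147.6000; interval -147.6000 ± 16.9123 = (-164.51, -130.69).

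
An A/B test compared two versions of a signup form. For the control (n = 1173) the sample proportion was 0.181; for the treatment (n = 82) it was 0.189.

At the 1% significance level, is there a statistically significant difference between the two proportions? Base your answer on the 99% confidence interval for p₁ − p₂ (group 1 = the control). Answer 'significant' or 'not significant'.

not significant

The two standard errors are √(0.1810×0.8190/1173) = 0.01124 and √(0.1890×0.8110/82) = 0.04323.
Because the samples are independent, SE_diff = √(0.01124² + 0.04323²) = 0.04467.
Using z* = 2.576 for 99%, ME = 2.576 × 0.04467 = 0.11507.
p̂₁ − p̂₂ = -0.0080; interval -0.0080 ± 0.11507 gives (-0.12307, 0.10707).
The interval (-0.12307, 0.10707) contains 0, so the difference is not significant.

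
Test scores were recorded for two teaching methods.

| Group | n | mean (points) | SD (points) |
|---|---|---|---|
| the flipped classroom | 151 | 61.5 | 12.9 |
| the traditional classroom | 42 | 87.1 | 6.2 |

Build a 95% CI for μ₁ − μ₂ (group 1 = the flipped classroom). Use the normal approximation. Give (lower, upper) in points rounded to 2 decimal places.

Standard errors of each mean: 12.9/√151 = 1.0498 and 6.2/√42 = 0.9567.
SE(x̄₁ − x̄₂) = √(1.0498² + 0.9567²) = 1.4203 for independent samples with unequal variances.
With z* = 1.960, the margin is 1.960 × 1.4203 = 2.7838.
x̄₁ − x̄₂ = 61.5 − 87.1 = -25.6000; the interval is -25.6000 ± 2.7838 = (-28.38, -22.82).

(-28.38, -22.82)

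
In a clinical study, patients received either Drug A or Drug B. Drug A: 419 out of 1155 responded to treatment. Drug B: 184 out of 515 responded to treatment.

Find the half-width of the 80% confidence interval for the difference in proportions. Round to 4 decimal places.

p̂₁ = 419/1155 = 0.3628 and p̂₂ = 184/515 = 0.3573.
SE₁ = √(p̂₁(1−p̂₁)/n₁) = √(0.3628·0.6372/1155) = 0.01415; SE₂ = √(0.3573·0.6427/515) = 0.02112.
Independent samples: SE of the difference = √(SE₁² + SE₂²) = √(0.0002002225 + 0.0004460544) = 0.02542.
z* for 80% confidence is 1.282, so the margin of error is 1.282 × 0.02542 = 0.03259.

0.0326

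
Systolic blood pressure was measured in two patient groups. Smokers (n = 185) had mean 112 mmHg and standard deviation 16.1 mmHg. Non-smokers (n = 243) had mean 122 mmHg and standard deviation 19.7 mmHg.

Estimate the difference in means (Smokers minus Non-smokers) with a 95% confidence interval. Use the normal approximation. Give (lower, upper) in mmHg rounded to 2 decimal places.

(-13.39, -6.61)

Standard errors of each mean: 16.1/√185 = 1.1837 and 19.7/√243 = 1.2638.
SE(x̄₁ − x̄₂) = √(1.1837² + 1.2638²) = 1.7316 for independent samples with unequal variances.
With z* = 1.960, the margin is 1.960 × 1.7316 = 3.3939.
x̄₁ − x̄₂ = 112 − 122 = -10.0000; the interval is -10.0000 ± 3.3939 = (-13.39, -6.61).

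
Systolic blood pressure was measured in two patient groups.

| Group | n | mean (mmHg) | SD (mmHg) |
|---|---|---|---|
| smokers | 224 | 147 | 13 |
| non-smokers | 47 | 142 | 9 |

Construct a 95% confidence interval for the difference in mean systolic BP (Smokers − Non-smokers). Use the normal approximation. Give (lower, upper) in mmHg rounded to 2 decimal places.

(1.91, 8.09)

Standard errors of each mean: 13/√224 = 0.8686 and 9/√47 = 1.3128.
SE(x̄₁ − x̄₂) = √(0.8686² + 1.3128²) = 1.5741 for independent samples with unequal variances.
With z* = 1.960, the margin is 1.960 × 1.5741 = 3.0852.
x̄₁ − x̄₂ = 147 − 142 = 5.0000; the interval is 5.0000 ± 3.0852 = (1.91, 8.09).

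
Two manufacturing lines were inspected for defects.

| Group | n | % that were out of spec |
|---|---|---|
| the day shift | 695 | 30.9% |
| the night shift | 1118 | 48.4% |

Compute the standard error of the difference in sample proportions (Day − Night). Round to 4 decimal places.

0.0230

SE₁ = √(p̂₁(1−p̂₁)/n₁) = √(0.3090·0.6910/695) = 0.01753; SE₂ = √(0.4840·0.5160/1118) = 0.01495.
Independent samples: SE of the difference = √(SE₁² + SE₂²) = √(0.0003073009 + 0.0002235025) = 0.02304.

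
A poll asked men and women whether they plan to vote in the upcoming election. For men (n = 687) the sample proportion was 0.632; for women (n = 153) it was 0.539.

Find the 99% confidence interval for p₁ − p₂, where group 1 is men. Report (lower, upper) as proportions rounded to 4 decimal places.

The two standard errors are √(0.6320×0.3680/687) = 0.01840 and √(0.5390×0.4610/153) = 0.04030.
Because the samples are independent, SE_diff = √(0.01840² + 0.04030²) = 0.04430.
Using z* = 2.576 for 99%, ME = 2.576 × 0.04430 = 0.11412.
p̂₁ − p̂₂ = 0.0930; interval 0.0930 ± 0.11412 gives (-0.0211, 0.2071).

(-0.0211, 0.2071)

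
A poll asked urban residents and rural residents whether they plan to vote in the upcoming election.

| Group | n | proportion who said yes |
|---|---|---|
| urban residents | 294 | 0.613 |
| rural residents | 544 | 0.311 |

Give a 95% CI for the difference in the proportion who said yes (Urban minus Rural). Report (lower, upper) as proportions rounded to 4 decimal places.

SE₁ = √(p̂₁(1−p̂₁)/n₁) = √(0.6130·0.3870/294) = 0.02841; SE₂ = √(0.3110·0.6890/544) = 0.01985.
Independent samples: SE of the difference = √(SE₁² + SE₂²) = √(0.0008071281 + 0.0003940225) = 0.03466.
z* for 95% confidence is 1.960, so the margin of error is 1.960 × 0.03466 = 0.06793.
Point estimate p̂₁ − p̂₂ = 0.6130 − 0.3110 = 0.3020.
0.3020 ± 0.06793 → (0.2341, 0.3699).

(0.2341, 0.3699)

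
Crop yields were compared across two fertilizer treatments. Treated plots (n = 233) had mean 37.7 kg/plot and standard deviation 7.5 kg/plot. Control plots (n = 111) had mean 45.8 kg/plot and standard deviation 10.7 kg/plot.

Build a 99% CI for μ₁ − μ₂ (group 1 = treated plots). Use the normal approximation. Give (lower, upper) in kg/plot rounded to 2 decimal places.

SE₁ = s₁/√n₁ = 7.5/√233 = 0.4913; SE₂ = 10.7/√111 = 1.0156.
Independent samples, unequal variances: SE_diff = √(SE₁² + SE₂²) = √(0.24137569 + 1.03144336) = 1.1282.
z* = 2.576, so margin of error = 2.576 × 1.1282 = 2.9062.
Difference in means = 37.7 − 45.8 = -8.1000.
-8.1000 ± 2.9062 → (-11.01, -5.19).

(-11.01, -5.19)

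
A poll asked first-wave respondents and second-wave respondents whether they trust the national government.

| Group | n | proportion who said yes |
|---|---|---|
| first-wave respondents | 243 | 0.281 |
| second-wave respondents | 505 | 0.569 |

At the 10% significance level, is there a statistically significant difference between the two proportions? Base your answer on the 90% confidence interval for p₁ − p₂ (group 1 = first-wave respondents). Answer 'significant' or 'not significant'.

significant

The two standard errors are √(0.2810×0.7190/243) = 0.02883 and √(0.5690×0.4310/505) = 0.02204.
Because the samples are independent, SE_diff = √(0.02883² + 0.02204²) = 0.03629.
Using z* = 1.645 for 90%, ME = 1.645 × 0.03629 = 0.05970.
p̂₁ − p̂₂ = -0.2880; interval -0.2880 ± 0.05970 gives (-0.34770, -0.22830).
The interval (-0.34770, -0.22830) does not contain 0, so the difference is significant.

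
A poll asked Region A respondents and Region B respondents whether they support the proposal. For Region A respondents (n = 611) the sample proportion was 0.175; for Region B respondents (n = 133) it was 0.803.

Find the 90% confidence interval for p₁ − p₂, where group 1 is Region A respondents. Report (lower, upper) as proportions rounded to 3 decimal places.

(-0.690, -0.566)

SE₁ = √(p̂₁(1−p̂₁)/n₁) = √(0.1750·0.8250/611) = 0.01537; SE₂ = √(0.8030·0.1970/133) = 0.03449.
Independent samples: SE of the difference = √(SE₁² + SE₂²) = √(0.0002362369 + 0.0011895601) = 0.03776.
z* for 90% confidence is 1.645, so the margin of error is 1.645 × 0.03776 = 0.06212.
Point estimate p̂₁ − p̂₂ = 0.1750 − 0.8030 = -0.6280.
-0.6280 ± 0.06212 → (-0.690, -0.566).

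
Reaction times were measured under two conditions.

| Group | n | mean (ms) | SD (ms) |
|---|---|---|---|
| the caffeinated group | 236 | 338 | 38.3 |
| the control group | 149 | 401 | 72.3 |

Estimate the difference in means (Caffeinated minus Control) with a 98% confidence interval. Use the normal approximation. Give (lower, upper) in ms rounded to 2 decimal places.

Standard errors of each mean: 38.3/√236 = 2.4931 and 72.3/√149 = 5.9230.
SE(x̄₁ − x̄₂) = √(2.4931² + 5.9230²) = 6.4263 for independent samples with unequal variances.
With z* = 2.326, the margin is 2.326 × 6.4263 = 14.9476.
x̄₁ − x̄₂ = 338 − 401 = -63.0000; the interval is -63.0000 ± 14.9476 = (-77.95, -48.05).

(-77.95, -48.05)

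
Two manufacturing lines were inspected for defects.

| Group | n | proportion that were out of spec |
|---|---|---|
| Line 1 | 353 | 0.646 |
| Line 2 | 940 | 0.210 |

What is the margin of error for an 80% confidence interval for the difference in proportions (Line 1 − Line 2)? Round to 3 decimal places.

0.037

SE₁ = √(p̂₁(1−p̂₁)/n₁) = √(0.6460·0.3540/353) = 0.02545; SE₂ = √(0.2100·0.7900/940) = 0.01328.
Independent samples: SE of the difference = √(SE₁² + SE₂²) = √(0.0006477025 + 0.0001763584) = 0.02871.
z* for 80% confidence is 1.282, so the margin of error is 1.282 × 0.02871 = 0.03681.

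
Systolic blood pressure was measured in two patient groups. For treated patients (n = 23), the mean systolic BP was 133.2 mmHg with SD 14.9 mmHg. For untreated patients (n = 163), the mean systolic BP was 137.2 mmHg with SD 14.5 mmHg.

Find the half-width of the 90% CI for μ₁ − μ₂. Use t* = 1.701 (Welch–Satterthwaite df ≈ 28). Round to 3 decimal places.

Standard errors of each mean: 14.9/√23 = 3.1069 and 14.5/√163 = 1.1357.
SE(x̄₁ − x̄₂) = √(3.1069² + 1.1357²) = 3.3080 for independent samples with unequal variances.
With t* = 1.701, the margin is 1.701 × 3.3080 = 5.6269.

5.627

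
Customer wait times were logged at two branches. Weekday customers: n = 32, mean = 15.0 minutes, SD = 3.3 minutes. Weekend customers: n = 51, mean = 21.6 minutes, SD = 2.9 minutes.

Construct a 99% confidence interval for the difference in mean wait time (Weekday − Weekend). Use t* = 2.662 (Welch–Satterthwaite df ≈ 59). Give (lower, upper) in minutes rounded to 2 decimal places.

SE₁ = s₁/√n₁ = 3.3/√32 = 0.5834; SE₂ = 2.9/√51 = 0.4061.
Independent samples, unequal variances: SE_diff = √(SE₁² + SE₂²) = √(0.34035556 + 0.16491721) = 0.7108.
t* = 2.662, so margin of error = 2.662 × 0.7108 = 1.8921.
Difference in means = 15.0 − 21.6 = -6.6000.
-6.6000 ± 1.8921 → (-8.49, -4.71).

(-8.49, -4.71)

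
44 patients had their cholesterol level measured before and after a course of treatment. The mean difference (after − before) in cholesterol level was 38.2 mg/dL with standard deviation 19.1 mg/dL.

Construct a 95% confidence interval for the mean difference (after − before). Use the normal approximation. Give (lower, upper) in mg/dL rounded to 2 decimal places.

(32.56, 43.84)

Paired design: SE = s_d/√n = 19.1/√44 = 2.8794.
z* = 1.960; margin of error = 1.960 × 2.8794 = 5.6436.
38.2 ± 5.6436 → (32.56, 43.84).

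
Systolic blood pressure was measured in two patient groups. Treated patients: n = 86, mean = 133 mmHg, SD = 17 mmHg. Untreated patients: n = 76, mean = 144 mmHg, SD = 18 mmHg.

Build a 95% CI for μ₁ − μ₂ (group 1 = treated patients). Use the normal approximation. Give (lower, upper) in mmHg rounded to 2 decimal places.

Standard errors of each mean: 17/√86 = 1.8332 and 18/√76 = 2.0647.
SE(x̄₁ − x̄₂) = √(1.8332² + 2.0647²) = 2.7611 for independent samples with unequal variances.
With z* = 1.960, the margin is 1.960 × 2.7611 = 5.4118.
x̄₁ − x̄₂ = 133 − 144 = -11.0000; the interval is -11.0000 ± 5.4118 = (-16.41, -5.59).

(-16.41, -5.59)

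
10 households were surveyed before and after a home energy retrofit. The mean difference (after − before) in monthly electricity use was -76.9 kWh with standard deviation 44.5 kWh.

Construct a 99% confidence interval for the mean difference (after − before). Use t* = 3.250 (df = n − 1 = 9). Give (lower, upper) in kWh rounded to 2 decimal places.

This is a matched-pairs design, so SE = s_d/√n = 44.5/√10 = 14.0721.
Margin = 3.250 × 14.0721 = 45.7343; the interval is -76.9 ± 45.7343 = (-122.63, -31.17).

(-122.63, -31.17)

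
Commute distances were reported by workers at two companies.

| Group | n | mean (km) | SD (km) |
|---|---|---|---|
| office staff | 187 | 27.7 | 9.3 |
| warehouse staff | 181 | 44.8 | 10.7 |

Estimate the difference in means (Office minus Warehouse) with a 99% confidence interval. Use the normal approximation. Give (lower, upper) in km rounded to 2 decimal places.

SE₁ = s₁/√n₁ = 9.3/√187 = 0.6801; SE₂ = 10.7/√181 = 0.7953.
Independent samples, unequal variances: SE_diff = √(SE₁² + SE₂²) = √(0.46253601 + 0.63250209) = 1.0464.
z* = 2.576, so margin of error = 2.576 × 1.0464 = 2.6955.
Difference in means = 27.7 − 44.8 = -17.1000.
-17.1000 ± 2.6955 → (-19.80, -14.40).

(-19.80, -14.40)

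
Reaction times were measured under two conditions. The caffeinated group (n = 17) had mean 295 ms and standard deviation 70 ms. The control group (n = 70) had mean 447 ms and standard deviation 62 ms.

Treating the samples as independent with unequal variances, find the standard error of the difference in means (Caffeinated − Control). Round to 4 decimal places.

Per-group SEs: s₁/√n₁ = 70/√17 = 16.9775, s₂/√n₂ = 62/√70 = 7.4104.
Unpooled SE of the difference: √(288.23550625 + 54.91402816) = 18.5243.

18.5243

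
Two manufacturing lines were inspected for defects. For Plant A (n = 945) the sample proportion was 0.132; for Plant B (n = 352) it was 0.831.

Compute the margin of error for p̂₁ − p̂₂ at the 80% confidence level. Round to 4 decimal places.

0.0292

The two standard errors are √(0.1320×0.8680/945) = 0.01101 and √(0.8310×0.1690/352) = 0.01997.
Because the samples are independent, SE_diff = √(0.01101² + 0.01997²) = 0.02280.
Using z* = 1.282 for 80%, ME = 1.282 × 0.02280 = 0.02923.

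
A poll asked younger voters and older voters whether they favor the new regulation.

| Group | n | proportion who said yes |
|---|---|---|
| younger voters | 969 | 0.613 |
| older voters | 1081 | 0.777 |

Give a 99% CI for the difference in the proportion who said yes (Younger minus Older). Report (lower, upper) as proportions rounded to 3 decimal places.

(-0.216, -0.112)

The two standard errors are √(0.6130×0.3870/969) = 0.01565 and √(0.7770×0.2230/1081) = 0.01266.
Because the samples are independent, SE_diff = √(0.01565² + 0.01266²) = 0.02013.
Using z* = 2.576 for 99%, ME = 2.576 × 0.02013 = 0.05185.
p̂₁ − p̂₂ = -0.1640; interval -0.1640 ± 0.05185 gives (-0.216, -0.112).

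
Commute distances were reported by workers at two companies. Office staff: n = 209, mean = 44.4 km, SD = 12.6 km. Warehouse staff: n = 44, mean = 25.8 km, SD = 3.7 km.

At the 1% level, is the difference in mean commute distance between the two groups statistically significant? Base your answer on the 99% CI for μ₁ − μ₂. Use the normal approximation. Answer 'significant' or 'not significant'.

significant

Standard errors of each mean: 12.6/√209 = 0.8716 and 3.7/√44 = 0.5578.
SE(x̄₁ − x̄₂) = √(0.8716² + 0.5578²) = 1.0348 for independent samples with unequal variances.
With z* = 2.576, the margin is 2.576 × 1.0348 = 2.6656.
x̄₁ − x̄₂ = 44.4 − 25.8 = 18.6000; the interval is 18.6000 ± 2.6656 = (15.9344, 21.2656).
The interval (15.9344, 21.2656) does not contain 0, so the difference is significant.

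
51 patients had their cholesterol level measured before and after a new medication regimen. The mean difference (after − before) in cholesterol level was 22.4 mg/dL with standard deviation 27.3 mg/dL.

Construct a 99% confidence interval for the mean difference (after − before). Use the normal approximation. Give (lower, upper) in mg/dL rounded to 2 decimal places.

This is a matched-pairs design, so SE = s_d/√n = 27.3/√51 = 3.8228.
Margin = 2.576 × 3.8228 = 9.8475; the interval is 22.4 ± 9.8475 = (12.55, 32.25).

(12.55, 32.25)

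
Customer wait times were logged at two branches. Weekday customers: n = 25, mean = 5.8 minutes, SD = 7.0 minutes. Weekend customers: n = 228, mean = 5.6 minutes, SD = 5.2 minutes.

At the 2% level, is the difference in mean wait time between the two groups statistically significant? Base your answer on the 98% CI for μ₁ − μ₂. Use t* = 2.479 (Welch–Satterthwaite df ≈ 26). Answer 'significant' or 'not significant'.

not significant

Standard errors of each mean: 7.0/√25 = 1.4000 and 5.2/√228 = 0.3444.
SE(x̄₁ − x̄₂) = √(1.4000² + 0.3444²) = 1.4417 for independent samples with unequal variances.
With t* = 2.479, the margin is 2.479 × 1.4417 = 3.5740.
x̄₁ − x̄₂ = 5.8 − 5.6 = 0.2000; the interval is 0.2000 ± 3.5740 = (-3.3740, 3.7740).
The interval (-3.3740, 3.7740) contains 0, so the difference is not significant.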